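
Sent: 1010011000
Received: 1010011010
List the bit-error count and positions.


XOR: 0000000010

1 error(s) at position(s): 8


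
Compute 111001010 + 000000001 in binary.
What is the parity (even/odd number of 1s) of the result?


111001010 = 458
000000001 = 1
Sum = 459 = 111001011
1s count = 6

even parity (6 ones in 111001011)


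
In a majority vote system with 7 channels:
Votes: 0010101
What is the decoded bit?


Ones: 3 out of 7
Threshold: 4

0 (3/7 voted 1)


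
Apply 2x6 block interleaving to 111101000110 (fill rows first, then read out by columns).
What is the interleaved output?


Matrix:
  111101
  000110
Read columns: 101010110110

101010110110


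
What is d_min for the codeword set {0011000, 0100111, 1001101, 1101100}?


Comparing all pairs, minimum distance: 2
Can detect 1 errors, correct 0 errors

2


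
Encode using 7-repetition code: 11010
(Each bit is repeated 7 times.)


Each bit -> 7 copies

11111111111111000000011111110000000


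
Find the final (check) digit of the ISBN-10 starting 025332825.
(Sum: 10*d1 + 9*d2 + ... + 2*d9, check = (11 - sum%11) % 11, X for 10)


Weighted sum: 155
155 mod 11 = 1

Check digit: X


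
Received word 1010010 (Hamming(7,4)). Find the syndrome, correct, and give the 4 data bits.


Syndrome = 4: error at position 4

Data: 1010 (corrected bit 4)


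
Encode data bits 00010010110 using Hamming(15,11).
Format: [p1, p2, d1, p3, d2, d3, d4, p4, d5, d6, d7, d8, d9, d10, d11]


Parity bits: p1=1, p2=1, p3=1, p4=1

110100110010110


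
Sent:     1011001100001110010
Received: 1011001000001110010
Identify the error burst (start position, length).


XOR: 0000000100000000000

Burst at position 7, length 1


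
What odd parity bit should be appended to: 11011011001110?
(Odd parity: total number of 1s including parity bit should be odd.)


Number of 1s in data: 9
Parity bit: 0

0


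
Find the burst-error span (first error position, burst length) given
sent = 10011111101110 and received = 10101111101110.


XOR: 00110000000000

Burst at position 2, length 2


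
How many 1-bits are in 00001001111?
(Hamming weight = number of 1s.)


Counting 1s in 00001001111

5


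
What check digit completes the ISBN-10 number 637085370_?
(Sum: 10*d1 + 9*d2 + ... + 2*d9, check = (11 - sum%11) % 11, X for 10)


Weighted sum: 249
249 mod 11 = 7

Check digit: 4


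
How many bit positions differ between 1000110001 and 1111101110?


XOR: 0111011111
Count of 1s: 8

8


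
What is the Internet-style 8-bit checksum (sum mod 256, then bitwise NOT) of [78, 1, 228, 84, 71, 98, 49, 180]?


Sum = 789 mod 256 = 21
Complement = 234

234


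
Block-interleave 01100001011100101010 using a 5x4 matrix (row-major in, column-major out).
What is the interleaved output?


Matrix:
  0110
  0001
  0111
  0010
  1010
Read columns: 00001101001011101100

00001101001011101100


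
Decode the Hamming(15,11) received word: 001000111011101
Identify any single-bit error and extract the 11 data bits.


Syndrome = 0: no error detected

Data: 10011011101 (no errors)


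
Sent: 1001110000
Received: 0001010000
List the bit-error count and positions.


XOR: 1000100000

2 error(s) at position(s): 0, 4


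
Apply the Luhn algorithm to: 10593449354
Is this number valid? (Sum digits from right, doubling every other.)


Luhn sum = 47
47 mod 10 = 7

Invalid (Luhn sum mod 10 = 7)


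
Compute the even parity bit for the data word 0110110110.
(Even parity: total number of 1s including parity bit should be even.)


Number of 1s in data: 6
Parity bit: 0

0


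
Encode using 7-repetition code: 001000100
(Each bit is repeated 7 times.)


Each bit -> 7 copies

000000000000001111111000000000000000000000111111100000000000000


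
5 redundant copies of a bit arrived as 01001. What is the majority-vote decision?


Ones: 2 out of 5
Threshold: 3

0 (2/5 voted 1)


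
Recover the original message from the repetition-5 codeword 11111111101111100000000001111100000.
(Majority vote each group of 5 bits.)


Groups: 11111, 11110, 11111, 00000, 00000, 11111, 00000
Majority votes: 1110010

1110010


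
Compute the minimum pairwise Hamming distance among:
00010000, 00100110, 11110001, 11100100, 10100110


Comparing all pairs, minimum distance: 1
Can detect 0 errors, correct 0 errors

1


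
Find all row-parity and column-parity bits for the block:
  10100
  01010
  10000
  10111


Row parities: 0010
Column parities: 11001

Row P: 0010, Col P: 11001, Corner: 1


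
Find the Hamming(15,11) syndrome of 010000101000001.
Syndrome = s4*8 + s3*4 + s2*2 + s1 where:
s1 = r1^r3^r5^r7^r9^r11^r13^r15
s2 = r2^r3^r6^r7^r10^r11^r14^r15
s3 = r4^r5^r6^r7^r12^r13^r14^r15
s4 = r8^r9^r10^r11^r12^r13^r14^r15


s1=1, s2=1, s3=0, s4=0

Syndrome = 3 (error at position 3)


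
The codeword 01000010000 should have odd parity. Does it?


Number of 1s: 2

No, parity error (2 ones)


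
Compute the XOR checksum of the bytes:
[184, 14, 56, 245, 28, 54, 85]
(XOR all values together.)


XOR chain: 184 ^ 14 ^ 56 ^ 245 ^ 28 ^ 54 ^ 85 = 4

4


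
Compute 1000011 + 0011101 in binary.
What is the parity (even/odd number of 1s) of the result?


1000011 = 67
0011101 = 29
Sum = 96 = 1100000
1s count = 2

even parity (2 ones in 1100000)


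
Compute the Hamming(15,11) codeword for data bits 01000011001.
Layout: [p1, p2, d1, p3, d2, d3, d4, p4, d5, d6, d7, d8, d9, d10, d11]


Parity bits: p1=1, p2=0, p3=1, p4=1

100110010011001


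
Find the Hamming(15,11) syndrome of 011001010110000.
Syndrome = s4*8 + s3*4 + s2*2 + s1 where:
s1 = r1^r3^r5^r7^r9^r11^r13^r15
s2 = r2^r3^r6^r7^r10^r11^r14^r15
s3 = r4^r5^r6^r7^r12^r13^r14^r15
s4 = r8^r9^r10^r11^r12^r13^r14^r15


s1=0, s2=1, s3=1, s4=1

Syndrome = 14 (error at position 14)


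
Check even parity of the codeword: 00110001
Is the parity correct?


Number of 1s: 3

No, parity error (3 ones)


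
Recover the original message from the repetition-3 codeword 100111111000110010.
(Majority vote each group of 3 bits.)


Groups: 100, 111, 111, 000, 110, 010
Majority votes: 011010

011010


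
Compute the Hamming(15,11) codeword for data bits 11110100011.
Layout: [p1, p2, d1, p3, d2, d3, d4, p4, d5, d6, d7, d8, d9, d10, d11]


Parity bits: p1=0, p2=0, p3=1, p4=1

001111110100011


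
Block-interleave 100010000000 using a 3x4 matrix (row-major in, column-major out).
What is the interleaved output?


Matrix:
  1000
  1000
  0000
Read columns: 110000000000

110000000000


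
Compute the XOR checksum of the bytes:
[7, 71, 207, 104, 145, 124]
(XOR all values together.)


XOR chain: 7 ^ 71 ^ 207 ^ 104 ^ 145 ^ 124 = 10

10


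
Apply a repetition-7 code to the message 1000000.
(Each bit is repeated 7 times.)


Each bit -> 7 copies

1111111000000000000000000000000000000000000000000


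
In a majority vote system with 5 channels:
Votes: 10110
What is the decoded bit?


Ones: 3 out of 5
Threshold: 3

1 (3/5 voted 1)


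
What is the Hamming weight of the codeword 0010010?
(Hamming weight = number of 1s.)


Counting 1s in 0010010

2


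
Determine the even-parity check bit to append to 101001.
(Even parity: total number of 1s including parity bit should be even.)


Number of 1s in data: 3
Parity bit: 1

1


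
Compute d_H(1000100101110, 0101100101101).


XOR: 1101000000011
Count of 1s: 5

5


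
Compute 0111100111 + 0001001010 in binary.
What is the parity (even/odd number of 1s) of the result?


0111100111 = 487
0001001010 = 74
Sum = 561 = 1000110001
1s count = 4

even parity (4 ones in 1000110001)


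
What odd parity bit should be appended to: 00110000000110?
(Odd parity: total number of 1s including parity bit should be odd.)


Number of 1s in data: 4
Parity bit: 1

1


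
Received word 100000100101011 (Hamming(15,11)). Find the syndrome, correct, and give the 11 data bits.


Syndrome = 1: error at position 1

Data: 00010101011 (corrected bit 1)


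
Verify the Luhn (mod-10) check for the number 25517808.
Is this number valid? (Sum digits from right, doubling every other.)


Luhn sum = 32
32 mod 10 = 2

Invalid (Luhn sum mod 10 = 2)


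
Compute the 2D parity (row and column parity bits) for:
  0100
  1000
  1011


Row parities: 111
Column parities: 0111

Row P: 111, Col P: 0111, Corner: 1


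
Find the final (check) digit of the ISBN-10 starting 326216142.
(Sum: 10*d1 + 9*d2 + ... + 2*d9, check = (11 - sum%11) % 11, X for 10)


Weighted sum: 166
166 mod 11 = 1

Check digit: X


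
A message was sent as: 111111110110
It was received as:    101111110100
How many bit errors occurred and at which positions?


XOR: 010000000010

2 error(s) at position(s): 1, 10


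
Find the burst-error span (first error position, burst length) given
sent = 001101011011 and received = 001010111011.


XOR: 000111100000

Burst at position 3, length 4


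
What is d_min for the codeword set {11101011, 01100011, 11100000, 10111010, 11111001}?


Comparing all pairs, minimum distance: 2
Can detect 1 errors, correct 0 errors

2


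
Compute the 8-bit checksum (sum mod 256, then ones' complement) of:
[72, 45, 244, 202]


Sum = 563 mod 256 = 51
Complement = 204

204


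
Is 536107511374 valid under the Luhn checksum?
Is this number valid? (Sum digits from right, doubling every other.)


Luhn sum = 31
31 mod 10 = 1

Invalid (Luhn sum mod 10 = 1)


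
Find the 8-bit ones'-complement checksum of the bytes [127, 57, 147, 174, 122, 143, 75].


Sum = 845 mod 256 = 77
Complement = 178

178


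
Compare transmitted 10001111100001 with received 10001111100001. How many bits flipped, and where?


XOR: 00000000000000

0 errors (received matches sent)


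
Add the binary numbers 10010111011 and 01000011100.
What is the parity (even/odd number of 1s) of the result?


10010111011 = 1211
01000011100 = 540
Sum = 1751 = 11011010111
1s count = 8

even parity (8 ones in 11011010111)


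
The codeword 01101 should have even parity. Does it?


Number of 1s: 3

No, parity error (3 ones)


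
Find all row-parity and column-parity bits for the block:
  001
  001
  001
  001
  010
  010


Row parities: 111111
Column parities: 000

Row P: 111111, Col P: 000, Corner: 0


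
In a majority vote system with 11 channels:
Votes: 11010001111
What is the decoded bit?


Ones: 7 out of 11
Threshold: 6

1 (7/11 voted 1)


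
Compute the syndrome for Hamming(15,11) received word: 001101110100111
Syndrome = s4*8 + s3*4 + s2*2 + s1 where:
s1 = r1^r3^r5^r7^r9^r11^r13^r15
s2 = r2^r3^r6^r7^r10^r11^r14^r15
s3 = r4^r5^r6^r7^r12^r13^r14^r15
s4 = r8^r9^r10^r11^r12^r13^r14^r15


s1=0, s2=0, s3=0, s4=1

Syndrome = 8 (error at position 8)


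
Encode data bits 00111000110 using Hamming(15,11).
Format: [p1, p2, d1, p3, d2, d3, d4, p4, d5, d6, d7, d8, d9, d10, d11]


Parity bits: p1=1, p2=1, p3=0, p4=1

110001111000110


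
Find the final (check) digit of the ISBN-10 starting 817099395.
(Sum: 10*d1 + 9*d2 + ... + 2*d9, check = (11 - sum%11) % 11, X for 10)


Weighted sum: 293
293 mod 11 = 7

Check digit: 4


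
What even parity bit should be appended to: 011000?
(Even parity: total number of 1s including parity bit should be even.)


Number of 1s in data: 2
Parity bit: 0

0


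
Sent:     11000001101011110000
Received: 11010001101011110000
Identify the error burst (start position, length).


XOR: 00010000000000000000

Burst at position 3, length 1


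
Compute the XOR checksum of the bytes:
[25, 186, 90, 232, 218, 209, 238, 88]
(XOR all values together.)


XOR chain: 25 ^ 186 ^ 90 ^ 232 ^ 218 ^ 209 ^ 238 ^ 88 = 172

172


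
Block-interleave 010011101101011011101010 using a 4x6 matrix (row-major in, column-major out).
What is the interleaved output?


Matrix:
  010011
  101101
  011011
  101010
Read columns: 010110100111010010111110

010110100111010010111110


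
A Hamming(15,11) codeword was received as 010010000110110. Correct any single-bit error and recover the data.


Syndrome = 5: error at position 5

Data: 00000110110 (corrected bit 5)


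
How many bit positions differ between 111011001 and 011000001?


XOR: 100011000
Count of 1s: 3

3


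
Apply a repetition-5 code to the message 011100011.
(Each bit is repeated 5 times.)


Each bit -> 5 copies

000001111111111111110000000000000001111111111


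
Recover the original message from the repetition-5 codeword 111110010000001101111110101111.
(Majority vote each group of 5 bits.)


Groups: 11111, 00100, 00001, 10111, 11101, 01111
Majority votes: 100111

100111


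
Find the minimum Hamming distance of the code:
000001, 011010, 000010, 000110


Comparing all pairs, minimum distance: 1
Can detect 0 errors, correct 0 errors

1


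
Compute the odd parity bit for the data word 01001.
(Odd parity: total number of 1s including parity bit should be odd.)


Number of 1s in data: 2
Parity bit: 1

1


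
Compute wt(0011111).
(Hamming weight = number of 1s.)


Counting 1s in 0011111

5


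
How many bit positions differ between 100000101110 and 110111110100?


XOR: 010111011010
Count of 1s: 7

7


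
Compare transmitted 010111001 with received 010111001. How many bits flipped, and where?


XOR: 000000000

0 errors (received matches sent)


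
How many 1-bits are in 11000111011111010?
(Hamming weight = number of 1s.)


Counting 1s in 11000111011111010

11


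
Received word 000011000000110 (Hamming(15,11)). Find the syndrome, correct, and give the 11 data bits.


Syndrome = 0: no error detected

Data: 01100000110 (no errors)


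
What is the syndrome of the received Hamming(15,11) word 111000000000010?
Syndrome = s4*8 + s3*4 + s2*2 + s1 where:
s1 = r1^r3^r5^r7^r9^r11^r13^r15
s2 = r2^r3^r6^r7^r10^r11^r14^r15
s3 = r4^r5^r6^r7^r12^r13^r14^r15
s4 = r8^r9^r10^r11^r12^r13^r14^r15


s1=0, s2=1, s3=1, s4=1

Syndrome = 14 (error at position 14)


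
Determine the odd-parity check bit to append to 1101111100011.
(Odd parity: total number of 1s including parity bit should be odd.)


Number of 1s in data: 9
Parity bit: 0

0


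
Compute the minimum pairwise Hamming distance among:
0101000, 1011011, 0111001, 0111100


Comparing all pairs, minimum distance: 2
Can detect 1 errors, correct 0 errors

2


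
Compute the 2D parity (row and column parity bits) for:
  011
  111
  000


Row parities: 010
Column parities: 100

Row P: 010, Col P: 100, Corner: 1


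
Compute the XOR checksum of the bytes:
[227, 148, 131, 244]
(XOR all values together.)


XOR chain: 227 ^ 148 ^ 131 ^ 244 = 0

0


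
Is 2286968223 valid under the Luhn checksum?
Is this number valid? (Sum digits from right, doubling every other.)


Luhn sum = 50
50 mod 10 = 0

Valid (Luhn sum mod 10 = 0)


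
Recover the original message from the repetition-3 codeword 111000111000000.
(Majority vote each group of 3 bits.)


Groups: 111, 000, 111, 000, 000
Majority votes: 10100

10100


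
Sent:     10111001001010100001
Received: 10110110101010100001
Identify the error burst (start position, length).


XOR: 00001111100000000000

Burst at position 4, length 5


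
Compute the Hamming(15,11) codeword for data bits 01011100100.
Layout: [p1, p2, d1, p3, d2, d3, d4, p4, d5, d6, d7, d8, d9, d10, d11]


Parity bits: p1=0, p2=0, p3=1, p4=1

000110111100100


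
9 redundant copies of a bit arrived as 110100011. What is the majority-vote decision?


Ones: 5 out of 9
Threshold: 5

1 (5/9 voted 1)


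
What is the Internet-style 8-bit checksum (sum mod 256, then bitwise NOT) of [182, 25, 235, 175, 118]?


Sum = 735 mod 256 = 223
Complement = 32

32


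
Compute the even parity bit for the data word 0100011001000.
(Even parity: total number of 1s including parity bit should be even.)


Number of 1s in data: 4
Parity bit: 0

0


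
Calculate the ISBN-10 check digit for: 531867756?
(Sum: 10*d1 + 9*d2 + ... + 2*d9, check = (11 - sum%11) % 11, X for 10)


Weighted sum: 267
267 mod 11 = 3

Check digit: 8


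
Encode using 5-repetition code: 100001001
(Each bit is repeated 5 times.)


Each bit -> 5 copies

111110000000000000000000011111000000000011111


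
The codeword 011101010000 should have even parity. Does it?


Number of 1s: 5

No, parity error (5 ones)


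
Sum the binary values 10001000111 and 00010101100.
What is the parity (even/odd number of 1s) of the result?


10001000111 = 1095
00010101100 = 172
Sum = 1267 = 10011110011
1s count = 7

odd parity (7 ones in 10011110011)


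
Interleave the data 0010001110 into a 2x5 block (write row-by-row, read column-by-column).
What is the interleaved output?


Matrix:
  00100
  01110
Read columns: 0001110100

0001110100


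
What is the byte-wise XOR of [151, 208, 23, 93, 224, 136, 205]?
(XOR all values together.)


XOR chain: 151 ^ 208 ^ 23 ^ 93 ^ 224 ^ 136 ^ 205 = 168

168


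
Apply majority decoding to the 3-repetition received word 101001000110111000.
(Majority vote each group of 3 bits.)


Groups: 101, 001, 000, 110, 111, 000
Majority votes: 100110

100110


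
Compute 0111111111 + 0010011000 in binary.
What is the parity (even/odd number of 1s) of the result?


0111111111 = 511
0010011000 = 152
Sum = 663 = 1010010111
1s count = 6

even parity (6 ones in 1010010111)


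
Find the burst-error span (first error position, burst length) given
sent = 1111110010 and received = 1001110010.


XOR: 0110000000

Burst at position 1, length 2


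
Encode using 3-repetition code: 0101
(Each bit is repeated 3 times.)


Each bit -> 3 copies

000111000111


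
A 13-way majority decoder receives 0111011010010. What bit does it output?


Ones: 7 out of 13
Threshold: 7

1 (7/13 voted 1)


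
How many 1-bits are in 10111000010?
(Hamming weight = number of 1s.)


Counting 1s in 10111000010

5


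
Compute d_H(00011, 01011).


XOR: 01000
Count of 1s: 1

1


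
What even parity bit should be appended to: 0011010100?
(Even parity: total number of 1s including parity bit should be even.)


Number of 1s in data: 4
Parity bit: 0

0


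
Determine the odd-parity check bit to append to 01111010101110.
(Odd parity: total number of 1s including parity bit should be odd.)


Number of 1s in data: 9
Parity bit: 0

0


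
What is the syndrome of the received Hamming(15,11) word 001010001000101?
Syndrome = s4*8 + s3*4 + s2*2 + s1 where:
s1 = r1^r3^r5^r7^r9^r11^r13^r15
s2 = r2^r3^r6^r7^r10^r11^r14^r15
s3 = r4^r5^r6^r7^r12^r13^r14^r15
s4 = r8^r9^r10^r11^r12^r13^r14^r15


s1=1, s2=0, s3=1, s4=1

Syndrome = 13 (error at position 13)


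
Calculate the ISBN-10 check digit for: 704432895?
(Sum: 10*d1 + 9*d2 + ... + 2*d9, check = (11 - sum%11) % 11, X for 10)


Weighted sum: 227
227 mod 11 = 7

Check digit: 4


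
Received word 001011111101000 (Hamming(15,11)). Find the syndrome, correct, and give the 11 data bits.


Syndrome = 0: no error detected

Data: 11111101000 (no errors)


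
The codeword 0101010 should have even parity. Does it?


Number of 1s: 3

No, parity error (3 ones)


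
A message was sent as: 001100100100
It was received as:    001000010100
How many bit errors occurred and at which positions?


XOR: 000100110000

3 error(s) at position(s): 3, 6, 7


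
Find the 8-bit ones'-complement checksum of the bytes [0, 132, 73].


Sum = 205 mod 256 = 205
Complement = 50

50


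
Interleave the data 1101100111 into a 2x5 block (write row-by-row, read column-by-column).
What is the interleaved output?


Matrix:
  11011
  00111
Read columns: 1010011111

1010011111


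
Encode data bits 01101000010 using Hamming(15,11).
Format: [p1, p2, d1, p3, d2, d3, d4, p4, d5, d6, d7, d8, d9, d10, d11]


Parity bits: p1=0, p2=0, p3=1, p4=0

000111001000010


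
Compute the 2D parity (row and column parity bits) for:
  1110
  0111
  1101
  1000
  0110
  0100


Row parities: 111101
Column parities: 1110

Row P: 111101, Col P: 1110, Corner: 1


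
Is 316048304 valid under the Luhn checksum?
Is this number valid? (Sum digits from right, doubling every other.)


Luhn sum = 29
29 mod 10 = 9

Invalid (Luhn sum mod 10 = 9)


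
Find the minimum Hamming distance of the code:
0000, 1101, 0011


Comparing all pairs, minimum distance: 2
Can detect 1 errors, correct 0 errors

2


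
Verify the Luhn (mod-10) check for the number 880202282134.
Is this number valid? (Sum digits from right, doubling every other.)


Luhn sum = 46
46 mod 10 = 6

Invalid (Luhn sum mod 10 = 6)


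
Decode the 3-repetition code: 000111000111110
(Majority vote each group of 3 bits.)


Groups: 000, 111, 000, 111, 110
Majority votes: 01011

01011


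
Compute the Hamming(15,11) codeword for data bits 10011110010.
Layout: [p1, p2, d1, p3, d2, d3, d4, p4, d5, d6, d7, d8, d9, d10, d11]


Parity bits: p1=0, p2=1, p3=0, p4=0

011000101110010


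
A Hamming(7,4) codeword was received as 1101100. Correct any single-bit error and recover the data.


Syndrome = 2: error at position 2

Data: 0100 (corrected bit 2)


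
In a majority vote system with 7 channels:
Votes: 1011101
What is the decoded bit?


Ones: 5 out of 7
Threshold: 4

1 (5/7 voted 1)


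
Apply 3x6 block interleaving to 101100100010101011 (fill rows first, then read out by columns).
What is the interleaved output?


Matrix:
  101100
  100010
  101011
Read columns: 111000101100011001

111000101100011001


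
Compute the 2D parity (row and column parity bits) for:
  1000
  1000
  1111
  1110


Row parities: 1101
Column parities: 0001

Row P: 1101, Col P: 0001, Corner: 1


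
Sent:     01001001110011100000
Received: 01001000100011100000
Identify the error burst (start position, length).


XOR: 00000001010000000000

Burst at position 7, length 3


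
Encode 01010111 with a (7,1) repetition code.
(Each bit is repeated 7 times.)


Each bit -> 7 copies

00000001111111000000011111110000000111111111111111111111


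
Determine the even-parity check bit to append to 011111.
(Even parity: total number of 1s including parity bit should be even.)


Number of 1s in data: 5
Parity bit: 1

1


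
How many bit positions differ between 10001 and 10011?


XOR: 00010
Count of 1s: 1

1


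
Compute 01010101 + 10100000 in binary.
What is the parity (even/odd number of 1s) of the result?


01010101 = 85
10100000 = 160
Sum = 245 = 11110101
1s count = 6

even parity (6 ones in 11110101)


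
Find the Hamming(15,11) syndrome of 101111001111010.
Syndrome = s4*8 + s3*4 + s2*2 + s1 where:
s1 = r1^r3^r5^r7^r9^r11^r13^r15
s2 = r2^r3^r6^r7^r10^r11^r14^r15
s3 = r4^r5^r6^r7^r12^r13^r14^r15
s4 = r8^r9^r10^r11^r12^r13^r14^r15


s1=1, s2=1, s3=1, s4=1

Syndrome = 15 (error at position 15)


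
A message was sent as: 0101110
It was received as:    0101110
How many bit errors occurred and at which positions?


XOR: 0000000

0 errors (received matches sent)


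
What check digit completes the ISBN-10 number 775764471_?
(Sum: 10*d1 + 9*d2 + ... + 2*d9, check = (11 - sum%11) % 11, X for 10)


Weighted sum: 317
317 mod 11 = 9

Check digit: 2


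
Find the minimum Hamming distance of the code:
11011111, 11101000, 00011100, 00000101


Comparing all pairs, minimum distance: 3
Can detect 2 errors, correct 1 errors

3


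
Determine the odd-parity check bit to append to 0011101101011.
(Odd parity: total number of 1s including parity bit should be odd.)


Number of 1s in data: 8
Parity bit: 1

1


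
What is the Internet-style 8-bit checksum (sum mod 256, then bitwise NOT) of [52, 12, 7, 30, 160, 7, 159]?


Sum = 427 mod 256 = 171
Complement = 84

84


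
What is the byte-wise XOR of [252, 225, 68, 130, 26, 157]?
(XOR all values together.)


XOR chain: 252 ^ 225 ^ 68 ^ 130 ^ 26 ^ 157 = 92

92


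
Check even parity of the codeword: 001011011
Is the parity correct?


Number of 1s: 5

No, parity error (5 ones)


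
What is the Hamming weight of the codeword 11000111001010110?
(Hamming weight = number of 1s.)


Counting 1s in 11000111001010110

9


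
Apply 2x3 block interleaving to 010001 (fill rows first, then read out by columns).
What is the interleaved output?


Matrix:
  010
  001
Read columns: 001001

001001


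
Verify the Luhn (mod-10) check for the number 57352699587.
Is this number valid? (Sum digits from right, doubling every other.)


Luhn sum = 56
56 mod 10 = 6

Invalid (Luhn sum mod 10 = 6)


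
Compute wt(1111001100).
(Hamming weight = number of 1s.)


Counting 1s in 1111001100

6


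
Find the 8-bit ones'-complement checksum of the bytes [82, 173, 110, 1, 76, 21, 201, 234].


Sum = 898 mod 256 = 130
Complement = 125

125


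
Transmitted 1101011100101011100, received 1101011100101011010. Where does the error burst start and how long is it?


XOR: 0000000000000000110

Burst at position 16, length 2


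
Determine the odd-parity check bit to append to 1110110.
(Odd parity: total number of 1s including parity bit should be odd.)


Number of 1s in data: 5
Parity bit: 0

0


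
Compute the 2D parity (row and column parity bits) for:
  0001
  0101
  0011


Row parities: 100
Column parities: 0111

Row P: 100, Col P: 0111, Corner: 1


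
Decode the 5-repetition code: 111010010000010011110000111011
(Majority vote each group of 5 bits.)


Groups: 11101, 00100, 00010, 01111, 00001, 11011
Majority votes: 100101

100101


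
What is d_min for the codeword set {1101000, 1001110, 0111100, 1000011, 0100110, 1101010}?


Comparing all pairs, minimum distance: 1
Can detect 0 errors, correct 0 errors

1


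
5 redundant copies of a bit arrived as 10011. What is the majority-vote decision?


Ones: 3 out of 5
Threshold: 3

1 (3/5 voted 1)


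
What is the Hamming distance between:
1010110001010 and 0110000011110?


XOR: 1100110010100
Count of 1s: 6

6


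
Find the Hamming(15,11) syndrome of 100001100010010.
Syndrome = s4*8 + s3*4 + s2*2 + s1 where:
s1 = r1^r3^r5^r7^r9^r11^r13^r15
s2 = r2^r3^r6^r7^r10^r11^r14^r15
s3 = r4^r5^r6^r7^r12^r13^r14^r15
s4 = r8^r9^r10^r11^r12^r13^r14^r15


s1=1, s2=0, s3=1, s4=0

Syndrome = 5 (error at position 5)


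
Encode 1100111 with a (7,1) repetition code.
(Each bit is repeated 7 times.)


Each bit -> 7 copies

1111111111111100000000000000111111111111111111111


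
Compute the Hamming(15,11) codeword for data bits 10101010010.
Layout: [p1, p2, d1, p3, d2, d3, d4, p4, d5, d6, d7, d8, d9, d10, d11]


Parity bits: p1=1, p2=0, p3=0, p4=1

101001011010010


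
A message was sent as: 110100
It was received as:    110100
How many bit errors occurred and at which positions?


XOR: 000000

0 errors (received matches sent)


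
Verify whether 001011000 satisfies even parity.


Number of 1s: 3

No, parity error (3 ones)


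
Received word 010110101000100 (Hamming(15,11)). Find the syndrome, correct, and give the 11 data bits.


Syndrome = 0: no error detected

Data: 01011000100 (no errors)


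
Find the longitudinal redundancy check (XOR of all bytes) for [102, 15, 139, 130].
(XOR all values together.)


XOR chain: 102 ^ 15 ^ 139 ^ 130 = 96

96


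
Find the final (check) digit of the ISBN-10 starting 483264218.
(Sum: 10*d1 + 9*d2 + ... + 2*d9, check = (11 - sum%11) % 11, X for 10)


Weighted sum: 233
233 mod 11 = 2

Check digit: 9


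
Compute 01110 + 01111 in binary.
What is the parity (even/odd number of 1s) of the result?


01110 = 14
01111 = 15
Sum = 29 = 11101
1s count = 4

even parity (4 ones in 11101)


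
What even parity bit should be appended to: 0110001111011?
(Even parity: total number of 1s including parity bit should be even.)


Number of 1s in data: 8
Parity bit: 0

0


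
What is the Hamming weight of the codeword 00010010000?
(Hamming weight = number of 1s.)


Counting 1s in 00010010000

2


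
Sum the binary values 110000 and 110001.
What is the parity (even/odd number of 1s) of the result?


110000 = 48
110001 = 49
Sum = 97 = 1100001
1s count = 3

odd parity (3 ones in 1100001)


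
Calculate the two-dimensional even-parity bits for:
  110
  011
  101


Row parities: 000
Column parities: 000

Row P: 000, Col P: 000, Corner: 0


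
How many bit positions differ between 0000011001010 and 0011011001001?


XOR: 0011000000011
Count of 1s: 4

4


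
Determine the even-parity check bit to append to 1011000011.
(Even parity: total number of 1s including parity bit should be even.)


Number of 1s in data: 5
Parity bit: 1

1


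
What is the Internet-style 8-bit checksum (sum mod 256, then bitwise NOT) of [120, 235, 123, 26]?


Sum = 504 mod 256 = 248
Complement = 7

7


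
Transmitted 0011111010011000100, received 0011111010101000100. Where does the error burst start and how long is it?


XOR: 0000000000110000000

Burst at position 10, length 2


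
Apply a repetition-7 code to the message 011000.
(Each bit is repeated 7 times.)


Each bit -> 7 copies

000000011111111111111000000000000000000000


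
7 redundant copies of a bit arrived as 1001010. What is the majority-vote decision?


Ones: 3 out of 7
Threshold: 4

0 (3/7 voted 1)


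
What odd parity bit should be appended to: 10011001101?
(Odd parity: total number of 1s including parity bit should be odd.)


Number of 1s in data: 6
Parity bit: 1

1


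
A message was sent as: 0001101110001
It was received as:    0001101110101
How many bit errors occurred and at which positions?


XOR: 0000000000100

1 error(s) at position(s): 10


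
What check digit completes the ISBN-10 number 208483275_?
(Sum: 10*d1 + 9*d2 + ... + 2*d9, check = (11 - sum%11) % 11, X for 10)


Weighted sum: 214
214 mod 11 = 5

Check digit: 6


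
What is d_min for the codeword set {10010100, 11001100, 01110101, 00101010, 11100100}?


Comparing all pairs, minimum distance: 2
Can detect 1 errors, correct 0 errors

2


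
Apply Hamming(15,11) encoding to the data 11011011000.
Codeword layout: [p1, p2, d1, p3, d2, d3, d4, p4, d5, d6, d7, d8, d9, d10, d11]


Parity bits: p1=1, p2=1, p3=1, p4=1

111110111011000


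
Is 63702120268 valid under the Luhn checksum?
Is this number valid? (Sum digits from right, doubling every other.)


Luhn sum = 38
38 mod 10 = 8

Invalid (Luhn sum mod 10 = 8)


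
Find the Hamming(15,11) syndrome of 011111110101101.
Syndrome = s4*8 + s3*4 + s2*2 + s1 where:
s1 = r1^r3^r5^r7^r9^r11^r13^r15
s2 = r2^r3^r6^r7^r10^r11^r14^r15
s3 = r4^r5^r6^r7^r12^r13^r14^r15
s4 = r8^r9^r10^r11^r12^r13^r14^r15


s1=1, s2=0, s3=1, s4=1

Syndrome = 13 (error at position 13)


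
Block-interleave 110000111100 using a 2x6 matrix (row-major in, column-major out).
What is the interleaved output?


Matrix:
  110000
  111100
Read columns: 111101010000

111101010000


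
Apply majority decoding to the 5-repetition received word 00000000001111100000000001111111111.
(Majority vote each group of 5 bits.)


Groups: 00000, 00000, 11111, 00000, 00000, 11111, 11111
Majority votes: 0010011

0010011


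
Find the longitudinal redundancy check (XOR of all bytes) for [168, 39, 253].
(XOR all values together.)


XOR chain: 168 ^ 39 ^ 253 = 114

114


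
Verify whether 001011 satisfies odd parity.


Number of 1s: 3

Yes, parity is correct (3 ones)


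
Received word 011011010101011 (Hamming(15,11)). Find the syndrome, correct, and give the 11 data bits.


Syndrome = 13: error at position 13

Data: 11100101111 (corrected bit 13)


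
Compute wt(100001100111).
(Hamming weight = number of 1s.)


Counting 1s in 100001100111

6


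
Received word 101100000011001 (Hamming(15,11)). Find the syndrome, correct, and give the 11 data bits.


Syndrome = 14: error at position 14

Data: 10000011011 (corrected bit 14)


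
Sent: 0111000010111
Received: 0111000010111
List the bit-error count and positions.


XOR: 0000000000000

0 errors (received matches sent)


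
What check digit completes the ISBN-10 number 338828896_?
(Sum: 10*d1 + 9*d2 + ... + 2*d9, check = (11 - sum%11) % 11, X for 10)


Weighted sum: 300
300 mod 11 = 3

Check digit: 8


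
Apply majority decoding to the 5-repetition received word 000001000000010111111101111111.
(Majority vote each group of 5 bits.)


Groups: 00000, 10000, 00010, 11111, 11011, 11111
Majority votes: 000111

000111


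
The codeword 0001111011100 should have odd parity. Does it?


Number of 1s: 7

Yes, parity is correct (7 ones)


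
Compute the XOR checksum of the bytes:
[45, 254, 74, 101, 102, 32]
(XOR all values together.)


XOR chain: 45 ^ 254 ^ 74 ^ 101 ^ 102 ^ 32 = 186

186


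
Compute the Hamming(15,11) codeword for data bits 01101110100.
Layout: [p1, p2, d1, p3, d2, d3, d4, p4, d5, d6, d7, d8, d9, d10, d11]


Parity bits: p1=0, p2=1, p3=1, p4=0

010111001110100


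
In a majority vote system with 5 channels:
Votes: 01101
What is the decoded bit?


Ones: 3 out of 5
Threshold: 3

1 (3/5 voted 1)


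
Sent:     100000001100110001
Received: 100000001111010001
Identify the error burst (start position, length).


XOR: 000000000011100000

Burst at position 10, length 3


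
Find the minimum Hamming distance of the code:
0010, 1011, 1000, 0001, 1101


Comparing all pairs, minimum distance: 2
Can detect 1 errors, correct 0 errors

2


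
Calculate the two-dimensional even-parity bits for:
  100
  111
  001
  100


Row parities: 1111
Column parities: 110

Row P: 1111, Col P: 110, Corner: 0


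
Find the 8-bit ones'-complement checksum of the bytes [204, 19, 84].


Sum = 307 mod 256 = 51
Complement = 204

204


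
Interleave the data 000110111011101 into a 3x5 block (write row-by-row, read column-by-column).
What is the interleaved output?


Matrix:
  00011
  01110
  11101
Read columns: 001011011110101

001011011110101


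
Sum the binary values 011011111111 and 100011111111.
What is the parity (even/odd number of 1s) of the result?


011011111111 = 1791
100011111111 = 2303
Sum = 4094 = 111111111110
1s count = 11

odd parity (11 ones in 111111111110)


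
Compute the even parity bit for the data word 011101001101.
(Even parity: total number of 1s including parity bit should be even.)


Number of 1s in data: 7
Parity bit: 1

1


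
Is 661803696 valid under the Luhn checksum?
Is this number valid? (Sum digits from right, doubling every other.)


Luhn sum = 44
44 mod 10 = 4

Invalid (Luhn sum mod 10 = 4)


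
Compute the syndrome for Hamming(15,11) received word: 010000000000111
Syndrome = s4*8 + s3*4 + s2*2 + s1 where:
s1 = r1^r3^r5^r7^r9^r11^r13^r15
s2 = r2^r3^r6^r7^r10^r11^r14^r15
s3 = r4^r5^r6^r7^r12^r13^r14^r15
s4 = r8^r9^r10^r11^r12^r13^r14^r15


s1=0, s2=1, s3=1, s4=1

Syndrome = 14 (error at position 14)


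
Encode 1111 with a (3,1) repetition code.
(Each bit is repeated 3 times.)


Each bit -> 3 copies

111111111111


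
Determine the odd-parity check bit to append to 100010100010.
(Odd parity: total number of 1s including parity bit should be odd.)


Number of 1s in data: 4
Parity bit: 1

1


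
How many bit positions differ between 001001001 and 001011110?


XOR: 000010111
Count of 1s: 4

4


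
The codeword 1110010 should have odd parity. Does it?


Number of 1s: 4

No, parity error (4 ones)


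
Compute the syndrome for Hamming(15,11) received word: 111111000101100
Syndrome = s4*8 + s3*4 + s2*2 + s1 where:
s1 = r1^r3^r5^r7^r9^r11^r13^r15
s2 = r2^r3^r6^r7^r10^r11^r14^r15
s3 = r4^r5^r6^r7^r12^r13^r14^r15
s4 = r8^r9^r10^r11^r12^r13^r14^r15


s1=0, s2=0, s3=1, s4=1

Syndrome = 12 (error at position 12)


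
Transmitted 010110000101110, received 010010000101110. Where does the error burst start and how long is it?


XOR: 000100000000000

Burst at position 3, length 1


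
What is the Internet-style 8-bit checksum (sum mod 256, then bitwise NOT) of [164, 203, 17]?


Sum = 384 mod 256 = 128
Complement = 127

127


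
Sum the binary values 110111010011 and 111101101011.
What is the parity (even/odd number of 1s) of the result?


110111010011 = 3539
111101101011 = 3947
Sum = 7486 = 1110100111110
1s count = 9

odd parity (9 ones in 1110100111110)


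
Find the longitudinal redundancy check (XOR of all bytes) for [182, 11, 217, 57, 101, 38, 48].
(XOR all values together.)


XOR chain: 182 ^ 11 ^ 217 ^ 57 ^ 101 ^ 38 ^ 48 = 46

46


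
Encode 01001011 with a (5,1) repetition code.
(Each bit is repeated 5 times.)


Each bit -> 5 copies

0000011111000000000011111000001111111111


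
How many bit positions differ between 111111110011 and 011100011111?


XOR: 100011101100
Count of 1s: 6

6


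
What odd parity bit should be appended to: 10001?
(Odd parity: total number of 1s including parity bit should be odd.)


Number of 1s in data: 2
Parity bit: 1

1


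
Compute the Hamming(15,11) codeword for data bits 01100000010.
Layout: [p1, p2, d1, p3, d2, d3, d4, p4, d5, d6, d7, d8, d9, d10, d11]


Parity bits: p1=1, p2=0, p3=1, p4=1

100111010000010


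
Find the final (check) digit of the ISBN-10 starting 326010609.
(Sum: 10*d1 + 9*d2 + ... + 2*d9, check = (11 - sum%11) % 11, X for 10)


Weighted sum: 144
144 mod 11 = 1

Check digit: X


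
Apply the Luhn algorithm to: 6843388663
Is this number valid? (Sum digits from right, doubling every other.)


Luhn sum = 55
55 mod 10 = 5

Invalid (Luhn sum mod 10 = 5)


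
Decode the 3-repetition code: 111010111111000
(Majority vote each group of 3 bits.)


Groups: 111, 010, 111, 111, 000
Majority votes: 10110

10110


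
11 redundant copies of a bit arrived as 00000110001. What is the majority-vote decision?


Ones: 3 out of 11
Threshold: 6

0 (3/11 voted 1)


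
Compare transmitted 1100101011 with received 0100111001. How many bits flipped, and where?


XOR: 1000010010

3 error(s) at position(s): 0, 5, 8


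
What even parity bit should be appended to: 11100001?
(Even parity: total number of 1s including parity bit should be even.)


Number of 1s in data: 4
Parity bit: 0

0


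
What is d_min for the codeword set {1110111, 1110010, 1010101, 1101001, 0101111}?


Comparing all pairs, minimum distance: 2
Can detect 1 errors, correct 0 errors

2


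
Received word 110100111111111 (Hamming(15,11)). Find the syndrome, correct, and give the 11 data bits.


Syndrome = 0: no error detected

Data: 00011111111 (no errors)


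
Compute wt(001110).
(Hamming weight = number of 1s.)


Counting 1s in 001110

3


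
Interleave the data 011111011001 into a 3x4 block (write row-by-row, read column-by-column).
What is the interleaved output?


Matrix:
  0111
  1101
  1001
Read columns: 011110100111

011110100111


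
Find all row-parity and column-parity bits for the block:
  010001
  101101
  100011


Row parities: 001
Column parities: 011111

Row P: 001, Col P: 011111, Corner: 1


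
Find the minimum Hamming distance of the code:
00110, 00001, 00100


Comparing all pairs, minimum distance: 1
Can detect 0 errors, correct 0 errors

1


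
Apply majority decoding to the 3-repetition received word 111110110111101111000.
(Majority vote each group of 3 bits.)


Groups: 111, 110, 110, 111, 101, 111, 000
Majority votes: 1111110

1111110


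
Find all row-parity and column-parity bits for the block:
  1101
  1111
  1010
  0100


Row parities: 1001
Column parities: 1100

Row P: 1001, Col P: 1100, Corner: 0
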